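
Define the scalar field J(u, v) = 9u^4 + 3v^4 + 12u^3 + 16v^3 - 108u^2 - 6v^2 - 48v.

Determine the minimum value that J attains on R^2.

J(u,v) separates as P(u) + Q(v), so its minimum is min P + min Q.
P'(u) = 36u(u - 2)(u + 3) vanishes at u ∈ {-3, 0, 2}; Q'(v) = 12(v - 1)(v + 1)(v + 4) vanishes at v ∈ {-4, -1, 1}.
Local minima of P (where P''>0): P(-3)=-567, P(2)=-192. Local minima of Q: Q(-4)=-160, Q(1)=-35.
So the global minimum of J is P(-3) + Q(-4) = -567 − 160 = -727, attained at (-3, -4).

-727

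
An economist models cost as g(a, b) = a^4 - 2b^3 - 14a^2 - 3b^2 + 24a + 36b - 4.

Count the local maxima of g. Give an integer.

1

g separates as a function of a plus a function of b, so ∇g=0 decouples.
∂g/∂a = 4(a - 2)(a - 1)(a + 3) = 0 at a ∈ {-3, 1, 2}; ∂g/∂b = -6(b - 2)(b + 3) = 0 at b ∈ {-3, 2}.
The Hessian is diagonal: diag(g_aa, g_bb). Second derivatives: g_aa(-3)=80, g_aa(1)=-16, g_aa(2)=20; g_bb(-3)=30, g_bb(2)=-30.
Local maxima occur where both diagonal entries negative: (1, 2). Count: 1.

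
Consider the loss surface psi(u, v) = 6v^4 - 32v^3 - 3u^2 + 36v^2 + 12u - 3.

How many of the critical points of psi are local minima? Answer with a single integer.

psi separates as a function of u plus a function of v, so ∇psi=0 decouples.
∂psi/∂u = -6(u - 2) = 0 at u ∈ {2}; ∂psi/∂v = 24v(v - 3)(v - 1) = 0 at v ∈ {0, 1, 3}.
The Hessian is diagonal: diag(psi_uu, psi_vv). Second derivatives: psi_uu(2)=-6; psi_vv(0)=72, psi_vv(1)=-48, psi_vv(3)=144.
Local minima occur where both diagonal entries positive: none. Count: 0.

0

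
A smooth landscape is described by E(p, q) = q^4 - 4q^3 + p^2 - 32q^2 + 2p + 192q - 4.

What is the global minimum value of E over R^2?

E(p,q) separates as A(p) + B(q) − 4, so its minimum is min A + min B − 4.
A'(p) = 2p + 2 vanishes at p ∈ {-1}; B'(q) = 4(q - 4)(q - 3)(q + 4) vanishes at q ∈ {-4, 3, 4}.
Local minima of A (where A''>0): A(-1)=-1. Local minima of B: B(-4)=-768, B(4)=256.
So the global minimum of E is A(-1) + B(-4) − 4 = -1 − 768 − 4 = -773, attained at (-1, -4).

-773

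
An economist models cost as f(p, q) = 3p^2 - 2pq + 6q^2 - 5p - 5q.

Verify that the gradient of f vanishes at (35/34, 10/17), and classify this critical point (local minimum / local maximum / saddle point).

∇f = (6p - 2q - 5, -2p + 12q - 5); substituting (35/34, 10/17) gives ∇f = (0, 0), so (35/34, 10/17) is indeed a critical point.
The Hessian of f is constant: H = [[6, -2], [-2, 12]].
det(H) = 6·12 − (-2)² = 68.
det(H) > 0 and tr(H) = 18 > 0, so H is positive definite and the point is a local minimum.

local minimum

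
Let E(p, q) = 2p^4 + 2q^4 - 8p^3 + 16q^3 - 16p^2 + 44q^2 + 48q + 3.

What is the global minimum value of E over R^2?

E(p,q) separates as A(p) + B(q) + 3, so its minimum is min A + min B + 3.
A'(p) = 8p(p - 4)(p + 1) vanishes at p ∈ {-1, 0, 4}; B'(q) = 8(q + 1)(q + 2)(q + 3) vanishes at q ∈ {-3, -2, -1}.
Local minima of A (where A''>0): A(-1)=-6, A(4)=-256. Local minima of B: B(-3)=-18, B(-1)=-18.
So the global minimum of E is A(4) + B(-3) + 3 = -256 − 18 + 3 = -271, attained at (4, -3).

-271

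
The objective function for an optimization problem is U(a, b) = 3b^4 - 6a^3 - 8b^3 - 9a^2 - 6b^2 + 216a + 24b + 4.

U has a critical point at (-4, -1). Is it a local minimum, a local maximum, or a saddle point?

local minimum

The mixed partial ∂²U/∂a∂b is 0, so the Hessian at any point is diag(U_aa, U_bb) = diag(-18(2a + 1), 12(3b^2 - 4b - 1)).
At (-4, -1): H = diag(126, 72).
Both eigenvalues are positive, so H is positive definite: a local minimum.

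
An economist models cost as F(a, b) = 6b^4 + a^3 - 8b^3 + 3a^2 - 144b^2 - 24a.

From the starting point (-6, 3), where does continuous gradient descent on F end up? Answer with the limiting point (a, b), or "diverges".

F is separable, so gradient descent decouples: a follows -∂F/∂a, b follows -∂F/∂b.
∂F/∂a = 3(a - 2)(a + 4); at a=-6 this is 48, so a decreases.
∂F/∂b = 24b(b - 4)(b + 3); at b=3 this is -432, so b increases.
The a-coordinate has no critical point in that direction and runs off to infinity.

diverges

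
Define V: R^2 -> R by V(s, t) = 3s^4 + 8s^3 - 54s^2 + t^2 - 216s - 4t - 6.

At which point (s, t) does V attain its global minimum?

V(s,t) separates as P(s) + Q(t) − 6, so its minimum is min P + min Q − 6.
P'(s) = 12(s - 3)(s + 2)(s + 3) vanishes at s ∈ {-3, -2, 3}; Q'(t) = 2(t - 2) vanishes at t ∈ {2}.
Local minima of P (where P''>0): P(-3)=189, P(3)=-675. Local minima of Q: Q(2)=-4.
So the global minimum of V is P(3) + Q(2) − 6 = -675 − 4 − 6 = -685, attained at (3, 2).

(3, 2)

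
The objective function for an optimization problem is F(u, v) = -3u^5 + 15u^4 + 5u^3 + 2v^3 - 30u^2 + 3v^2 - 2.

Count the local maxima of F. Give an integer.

2

F separates as a function of u plus a function of v, so ∇F=0 decouples.
∂F/∂u = -15u(u - 4)(u - 1)(u + 1) = 0 at u ∈ {-1, 0, 1, 4}; ∂F/∂v = 6v(v + 1) = 0 at v ∈ {-1, 0}.
The Hessian is diagonal: diag(F_uu, F_vv). Second derivatives: F_uu(-1)=150, F_uu(0)=-60, F_uu(1)=90, F_uu(4)=-900; F_vv(-1)=-6, F_vv(0)=6.
Local maxima occur where both diagonal entries negative: (0, -1), (4, -1). Count: 2.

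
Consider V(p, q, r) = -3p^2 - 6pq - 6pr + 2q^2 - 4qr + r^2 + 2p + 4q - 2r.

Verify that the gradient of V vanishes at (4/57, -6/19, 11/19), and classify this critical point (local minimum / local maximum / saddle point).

saddle point

∇V = (-6p - 6q - 6r + 2, -6p + 4q - 4r + 4, -6p - 4q + 2r - 2); substituting (4/57, -6/19, 11/19) gives ∇V = (0, 0, 0), so (4/57, -6/19, 11/19) is indeed a critical point.
The Hessian is constant: H = [[-6, -6, -6], [-6, 4, -4], [-6, -4, 2]].
Leading principal minors: Δ₁ = -6, Δ₂ = -60, Δ₃ = -456.
The minors fit neither the all-positive nor the alternating-sign pattern, so H is indefinite: a saddle point.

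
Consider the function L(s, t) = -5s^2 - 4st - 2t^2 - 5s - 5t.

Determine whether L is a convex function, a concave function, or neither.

L is quadratic, so its Hessian is the constant matrix H = [[-10, -4], [-4, -4]].
det(H) = 24, tr(H) = -14.
det(H) > 0 and tr(H) < 0, so H is negative definite everywhere: concave.

concave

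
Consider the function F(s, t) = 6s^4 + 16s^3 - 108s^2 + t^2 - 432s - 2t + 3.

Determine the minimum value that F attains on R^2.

-1348

F(s,t) separates as P(s) + Q(t) + 3, so its minimum is min P + min Q + 3.
P'(s) = 24(s - 3)(s + 2)(s + 3) vanishes at s ∈ {-3, -2, 3}; Q'(t) = 2(t - 1) vanishes at t ∈ {1}.
Local minima of P (where P''>0): P(-3)=378, P(3)=-1350. Local minima of Q: Q(1)=-1.
So the global minimum of F is P(3) + Q(1) + 3 = -1350 − 1 + 3 = -1348, attained at (3, 1).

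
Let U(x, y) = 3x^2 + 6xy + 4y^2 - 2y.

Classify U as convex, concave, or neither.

convex

U is quadratic, so its Hessian is the constant matrix H = [[6, 6], [6, 8]].
det(H) = 12, tr(H) = 14.
det(H) > 0 and tr(H) > 0, so H is positive definite everywhere: convex.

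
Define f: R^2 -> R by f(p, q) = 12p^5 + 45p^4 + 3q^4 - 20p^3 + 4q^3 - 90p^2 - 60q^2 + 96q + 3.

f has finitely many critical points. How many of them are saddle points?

f separates as a function of p plus a function of q, so ∇f=0 decouples.
∂f/∂p = 60p(p - 1)(p + 1)(p + 3) = 0 at p ∈ {-3, -1, 0, 1}; ∂f/∂q = 12(q - 2)(q - 1)(q + 4) = 0 at q ∈ {-4, 1, 2}.
The Hessian is diagonal: diag(f_pp, f_qq). Second derivatives: f_pp(-3)=-1440, f_pp(-1)=240, f_pp(0)=-180, f_pp(1)=480; f_qq(-4)=360, f_qq(1)=-60, f_qq(2)=72.
Saddle points occur where the two diagonal entries have opposite signs: (-3, -4), (-3, 2), (-1, 1), (0, -4), (0, 2), (1, 1). Count: 6.

6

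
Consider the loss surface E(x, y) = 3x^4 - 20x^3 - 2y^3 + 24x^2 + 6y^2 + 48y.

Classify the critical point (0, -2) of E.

The mixed partial ∂²E/∂x∂y is 0, so the Hessian at any point is diag(E_xx, E_yy) = diag(12(3x^2 - 10x + 4), 12(-y + 1)).
At (0, -2): H = diag(48, 36).
Both eigenvalues are positive, so H is positive definite: a local minimum.

local minimum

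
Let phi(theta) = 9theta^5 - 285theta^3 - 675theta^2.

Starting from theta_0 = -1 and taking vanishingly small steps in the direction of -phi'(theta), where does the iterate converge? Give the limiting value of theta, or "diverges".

phi'(theta) = 45theta(theta - 5)(theta + 2)(theta + 3), so phi'(-1) = 540.
Gradient descent moves in the -phi' direction, i.e. theta is decreasing.
The nearest critical point in that direction is theta = -2, where phi'' = 630 > 0 (a local minimum). The iterate converges there.

-2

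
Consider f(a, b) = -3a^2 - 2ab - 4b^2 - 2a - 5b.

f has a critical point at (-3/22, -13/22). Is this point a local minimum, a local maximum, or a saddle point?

The Hessian of f is constant: H = [[-6, -2], [-2, -8]].
det(H) = (-6)·(-8) − (-2)² = 44.
det(H) > 0 and tr(H) = -14 < 0, so H is negative definite and the point is a local maximum.

local maximum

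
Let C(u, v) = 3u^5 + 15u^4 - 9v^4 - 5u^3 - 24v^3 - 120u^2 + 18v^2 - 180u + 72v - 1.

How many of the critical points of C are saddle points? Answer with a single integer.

C separates as a function of u plus a function of v, so ∇C=0 decouples.
∂C/∂u = 15(u - 2)(u + 1)(u + 2)(u + 3) = 0 at u ∈ {-3, -2, -1, 2}; ∂C/∂v = -36(v - 1)(v + 1)(v + 2) = 0 at v ∈ {-2, -1, 1}.
The Hessian is diagonal: diag(C_uu, C_vv). Second derivatives: C_uu(-3)=-150, C_uu(-2)=60, C_uu(-1)=-90, C_uu(2)=900; C_vv(-2)=-108, C_vv(-1)=72, C_vv(1)=-216.
Saddle points occur where the two diagonal entries have opposite signs: (-3, -1), (-2, -2), (-2, 1), (-1, -1), (2, -2), (2, 1). Count: 6.

6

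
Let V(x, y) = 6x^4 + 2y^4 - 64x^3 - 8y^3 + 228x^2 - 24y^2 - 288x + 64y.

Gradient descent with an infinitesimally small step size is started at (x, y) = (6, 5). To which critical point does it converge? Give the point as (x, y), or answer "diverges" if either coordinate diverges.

(4, 4)

V is separable, so gradient descent decouples: x follows -∂V/∂x, y follows -∂V/∂y.
∂V/∂x = 24(x - 4)(x - 3)(x - 1); at x=6 this is 720, so x decreases.
∂V/∂y = 8(y - 4)(y - 1)(y + 2); at y=5 this is 224, so y decreases.
x converges to its nearest critical value 4 (a local min of the x-part); y converges to 4. The iterate converges to (4, 4).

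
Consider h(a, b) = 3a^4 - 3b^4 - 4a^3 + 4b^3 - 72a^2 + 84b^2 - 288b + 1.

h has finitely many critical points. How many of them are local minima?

h separates as a function of a plus a function of b, so ∇h=0 decouples.
∂h/∂a = 12a(a - 4)(a + 3) = 0 at a ∈ {-3, 0, 4}; ∂h/∂b = -12(b - 3)(b - 2)(b + 4) = 0 at b ∈ {-4, 2, 3}.
The Hessian is diagonal: diag(h_aa, h_bb). Second derivatives: h_aa(-3)=252, h_aa(0)=-144, h_aa(4)=336; h_bb(-4)=-504, h_bb(2)=72, h_bb(3)=-84.
Local minima occur where both diagonal entries positive: (-3, 2), (4, 2). Count: 2.

2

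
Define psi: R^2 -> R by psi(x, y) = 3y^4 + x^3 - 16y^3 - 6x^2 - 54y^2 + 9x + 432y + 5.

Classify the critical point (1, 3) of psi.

local maximum

The mixed partial ∂²psi/∂x∂y is 0, so the Hessian at any point is diag(psi_xx, psi_yy) = diag(6(x - 2), 12(3y^2 - 8y - 9)).
At (1, 3): H = diag(-6, -72).
Both eigenvalues are negative, so H is negative definite: a local maximum.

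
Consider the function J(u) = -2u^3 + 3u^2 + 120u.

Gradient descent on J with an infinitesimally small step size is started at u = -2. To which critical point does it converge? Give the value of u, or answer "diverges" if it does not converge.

-4

J'(u) = -6(u - 5)(u + 4), so J'(-2) = 84.
Gradient descent moves in the -J' direction, i.e. u is decreasing.
The nearest critical point in that direction is u = -4, where J'' = 54 > 0 (a local minimum). The iterate converges there.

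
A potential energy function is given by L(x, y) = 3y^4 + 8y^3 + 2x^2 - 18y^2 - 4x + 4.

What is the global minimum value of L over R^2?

-133

L(x,y) separates as P(x) + Q(y) + 4, so its minimum is min P + min Q + 4.
P'(x) = 4x - 4 vanishes at x ∈ {1}; Q'(y) = 12y(y - 1)(y + 3) vanishes at y ∈ {-3, 0, 1}.
Local minima of P (where P''>0): P(1)=-2. Local minima of Q: Q(-3)=-135, Q(1)=-7.
So the global minimum of L is P(1) + Q(-3) + 4 = -2 − 135 + 4 = -133, attained at (1, -3).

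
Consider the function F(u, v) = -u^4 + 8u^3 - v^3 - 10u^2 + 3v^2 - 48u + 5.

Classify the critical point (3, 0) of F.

The mixed partial ∂²F/∂u∂v is 0, so the Hessian at any point is diag(F_uu, F_vv) = diag(4(-3u^2 + 12u - 5), 6(-v + 1)).
At (3, 0): H = diag(16, 6).
Both eigenvalues are positive, so H is positive definite: a local minimum.

local minimum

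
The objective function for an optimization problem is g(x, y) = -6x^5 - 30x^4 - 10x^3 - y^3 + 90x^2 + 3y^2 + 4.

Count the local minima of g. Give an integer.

g separates as a function of x plus a function of y, so ∇g=0 decouples.
∂g/∂x = -30x(x - 1)(x + 2)(x + 3) = 0 at x ∈ {-3, -2, 0, 1}; ∂g/∂y = -3y(y - 2) = 0 at y ∈ {0, 2}.
The Hessian is diagonal: diag(g_xx, g_yy). Second derivatives: g_xx(-3)=360, g_xx(-2)=-180, g_xx(0)=180, g_xx(1)=-360; g_yy(0)=6, g_yy(2)=-6.
Local minima occur where both diagonal entries positive: (-3, 0), (0, 0). Count: 2.

2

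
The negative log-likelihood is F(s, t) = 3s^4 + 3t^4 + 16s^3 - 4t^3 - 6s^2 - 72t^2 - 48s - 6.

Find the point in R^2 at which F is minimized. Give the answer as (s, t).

(-4, 4)

F(s,t) separates as P(s) + Q(t) − 6, so its minimum is min P + min Q − 6.
P'(s) = 12(s - 1)(s + 1)(s + 4) vanishes at s ∈ {-4, -1, 1}; Q'(t) = 12t(t - 4)(t + 3) vanishes at t ∈ {-3, 0, 4}.
Local minima of P (where P''>0): P(-4)=-160, P(1)=-35. Local minima of Q: Q(-3)=-297, Q(4)=-640.
So the global minimum of F is P(-4) + Q(4) − 6 = -160 − 640 − 6 = -806, attained at (-4, 4).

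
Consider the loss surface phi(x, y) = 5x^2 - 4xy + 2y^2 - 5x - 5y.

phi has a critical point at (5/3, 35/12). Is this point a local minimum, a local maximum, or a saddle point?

The Hessian of phi is constant: H = [[10, -4], [-4, 4]].
det(H) = 10·4 − (-4)² = 24.
det(H) > 0 and tr(H) = 14 > 0, so H is positive definite and the point is a local minimum.

local minimum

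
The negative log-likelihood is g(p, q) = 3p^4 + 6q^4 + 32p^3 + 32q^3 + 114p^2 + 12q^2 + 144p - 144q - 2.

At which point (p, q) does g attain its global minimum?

(-1, 1)

g(p,q) separates as A(p) + B(q) − 2, so its minimum is min A + min B − 2.
A'(p) = 12(p + 1)(p + 3)(p + 4) vanishes at p ∈ {-4, -3, -1}; B'(q) = 24(q - 1)(q + 2)(q + 3) vanishes at q ∈ {-3, -2, 1}.
Local minima of A (where A''>0): A(-4)=-32, A(-1)=-59. Local minima of B: B(-3)=162, B(1)=-94.
So the global minimum of g is A(-1) + B(1) − 2 = -59 − 94 − 2 = -155, attained at (-1, 1).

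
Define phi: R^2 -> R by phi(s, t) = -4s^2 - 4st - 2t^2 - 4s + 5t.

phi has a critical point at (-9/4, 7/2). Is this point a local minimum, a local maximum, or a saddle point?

local maximum

The Hessian of phi is constant: H = [[-8, -4], [-4, -4]].
det(H) = (-8)·(-4) − (-4)² = 16.
det(H) > 0 and tr(H) = -12 < 0, so H is negative definite and the point is a local maximum.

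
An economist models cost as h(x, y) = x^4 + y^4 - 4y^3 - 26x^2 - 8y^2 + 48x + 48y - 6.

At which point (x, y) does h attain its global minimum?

h(x,y) separates as P(x) + Q(y) − 6, so its minimum is min P + min Q − 6.
P'(x) = 4(x - 3)(x - 1)(x + 4) vanishes at x ∈ {-4, 1, 3}; Q'(y) = 4(y - 3)(y - 2)(y + 2) vanishes at y ∈ {-2, 2, 3}.
Local minima of P (where P''>0): P(-4)=-352, P(3)=-9. Local minima of Q: Q(-2)=-80, Q(3)=45.
So the global minimum of h is P(-4) + Q(-2) − 6 = -352 − 80 − 6 = -438, attained at (-4, -2).

(-4, -2)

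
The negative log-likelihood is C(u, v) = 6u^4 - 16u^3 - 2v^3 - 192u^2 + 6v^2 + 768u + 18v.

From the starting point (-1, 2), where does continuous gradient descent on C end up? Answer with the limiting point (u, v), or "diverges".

(-4, -1)

C is separable, so gradient descent decouples: u follows -∂C/∂u, v follows -∂C/∂v.
∂C/∂u = 24(u - 4)(u - 2)(u + 4); at u=-1 this is 1080, so u decreases.
∂C/∂v = -6(v - 3)(v + 1); at v=2 this is 18, so v decreases.
u converges to its nearest critical value -4 (a local min of the u-part); v converges to -1. The iterate converges to (-4, -1).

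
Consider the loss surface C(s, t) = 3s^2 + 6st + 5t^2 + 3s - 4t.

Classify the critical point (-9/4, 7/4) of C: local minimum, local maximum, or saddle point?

The Hessian of C is constant: H = [[6, 6], [6, 10]].
det(H) = 6·10 − 6² = 24.
det(H) > 0 and tr(H) = 16 > 0, so H is positive definite and the point is a local minimum.

local minimum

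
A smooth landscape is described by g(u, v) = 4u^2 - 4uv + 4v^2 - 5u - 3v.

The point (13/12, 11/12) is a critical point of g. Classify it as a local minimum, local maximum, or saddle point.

The Hessian of g is constant: H = [[8, -4], [-4, 8]].
det(H) = 8·8 − (-4)² = 48.
det(H) > 0 and tr(H) = 16 > 0, so H is positive definite and the point is a local minimum.

local minimum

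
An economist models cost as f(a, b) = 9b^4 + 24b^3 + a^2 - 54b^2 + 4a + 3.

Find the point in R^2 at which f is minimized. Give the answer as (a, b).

f(a,b) separates as P(a) + Q(b) + 3, so its minimum is min P + min Q + 3.
P'(a) = 2a + 4 vanishes at a ∈ {-2}; Q'(b) = 36b(b - 1)(b + 3) vanishes at b ∈ {-3, 0, 1}.
Local minima of P (where P''>0): P(-2)=-4. Local minima of Q: Q(-3)=-405, Q(1)=-21.
So the global minimum of f is P(-2) + Q(-3) + 3 = -4 − 405 + 3 = -406, attained at (-2, -3).

(-2, -3)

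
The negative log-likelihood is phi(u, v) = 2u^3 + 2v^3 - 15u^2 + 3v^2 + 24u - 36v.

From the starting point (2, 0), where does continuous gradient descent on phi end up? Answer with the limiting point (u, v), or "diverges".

phi is separable, so gradient descent decouples: u follows -∂phi/∂u, v follows -∂phi/∂v.
∂phi/∂u = 6(u - 4)(u - 1); at u=2 this is -12, so u increases.
∂phi/∂v = 6(v - 2)(v + 3); at v=0 this is -36, so v increases.
u converges to its nearest critical value 4 (a local min of the u-part); v converges to 2. The iterate converges to (4, 2).

(4, 2)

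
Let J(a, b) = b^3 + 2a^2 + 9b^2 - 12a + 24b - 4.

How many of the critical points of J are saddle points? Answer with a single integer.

1

J separates as a function of a plus a function of b, so ∇J=0 decouples.
∂J/∂a = 4(a - 3) = 0 at a ∈ {3}; ∂J/∂b = 3(b + 2)(b + 4) = 0 at b ∈ {-4, -2}.
The Hessian is diagonal: diag(J_aa, J_bb). Second derivatives: J_aa(3)=4; J_bb(-4)=-6, J_bb(-2)=6.
Saddle points occur where the two diagonal entries have opposite signs: (3, -4). Count: 1.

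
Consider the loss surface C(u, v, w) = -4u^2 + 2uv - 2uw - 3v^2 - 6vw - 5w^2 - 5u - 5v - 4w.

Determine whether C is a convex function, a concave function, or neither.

C is quadratic, so its Hessian is the constant matrix H = [[-8, 2, -2], [2, -6, -6], [-2, -6, -10]].
Leading principal minors: -8, 44, -80.
Signs alternate −, +, − ⇒ H ≺ 0 ⇒ concave.

concave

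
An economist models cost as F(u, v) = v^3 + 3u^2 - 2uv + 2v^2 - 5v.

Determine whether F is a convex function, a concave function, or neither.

The term v^3 is cubic, so the Hessian is not constant.
∂²F/∂v² = 6v + 4, which takes both signs as v varies (negative for sufficiently negative v). A diagonal entry of the Hessian changing sign means the Hessian is neither positive- nor negative-semidefinite on all of R^2.

neither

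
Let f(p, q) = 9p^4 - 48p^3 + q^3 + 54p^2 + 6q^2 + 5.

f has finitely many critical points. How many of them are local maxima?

f separates as a function of p plus a function of q, so ∇f=0 decouples.
∂f/∂p = 36p(p - 3)(p - 1) = 0 at p ∈ {0, 1, 3}; ∂f/∂q = 3q(q + 4) = 0 at q ∈ {-4, 0}.
The Hessian is diagonal: diag(f_pp, f_qq). Second derivatives: f_pp(0)=108, f_pp(1)=-72, f_pp(3)=216; f_qq(-4)=-12, f_qq(0)=12.
Local maxima occur where both diagonal entries negative: (1, -4). Count: 1.

1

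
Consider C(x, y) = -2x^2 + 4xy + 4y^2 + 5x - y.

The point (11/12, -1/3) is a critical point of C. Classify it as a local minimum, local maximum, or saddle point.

The Hessian of C is constant: H = [[-4, 4], [4, 8]].
det(H) = (-4)·8 − 4² = -48.
Since det(H) < 0, H is indefinite and the critical point is a saddle point.

saddle point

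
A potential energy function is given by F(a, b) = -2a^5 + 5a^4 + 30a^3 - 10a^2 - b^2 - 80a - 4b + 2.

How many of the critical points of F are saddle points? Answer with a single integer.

2

F separates as a function of a plus a function of b, so ∇F=0 decouples.
∂F/∂a = -10(a - 4)(a - 1)(a + 1)(a + 2) = 0 at a ∈ {-2, -1, 1, 4}; ∂F/∂b = -2(b + 2) = 0 at b ∈ {-2}.
The Hessian is diagonal: diag(F_aa, F_bb). Second derivatives: F_aa(-2)=180, F_aa(-1)=-100, F_aa(1)=180, F_aa(4)=-900; F_bb(-2)=-2.
Saddle points occur where the two diagonal entries have opposite signs: (-2, -2), (1, -2). Count: 2.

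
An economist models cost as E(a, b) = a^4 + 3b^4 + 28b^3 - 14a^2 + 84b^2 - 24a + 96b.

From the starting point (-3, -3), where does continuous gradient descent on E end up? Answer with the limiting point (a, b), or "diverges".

E is separable, so gradient descent decouples: a follows -∂E/∂a, b follows -∂E/∂b.
∂E/∂a = 4(a - 3)(a + 1)(a + 2); at a=-3 this is -48, so a increases.
∂E/∂b = 12(b + 1)(b + 2)(b + 4); at b=-3 this is 24, so b decreases.
a converges to its nearest critical value -2 (a local min of the a-part); b converges to -4. The iterate converges to (-2, -4).

(-2, -4)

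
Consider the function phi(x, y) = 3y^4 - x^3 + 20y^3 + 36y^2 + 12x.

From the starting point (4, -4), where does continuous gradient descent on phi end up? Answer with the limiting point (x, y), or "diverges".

diverges

phi is separable, so gradient descent decouples: x follows -∂phi/∂x, y follows -∂phi/∂y.
∂phi/∂x = -3(x - 2)(x + 2); at x=4 this is -36, so x increases.
∂phi/∂y = 12y(y + 2)(y + 3); at y=-4 this is -96, so y increases.
The x-coordinate has no critical point in that direction and runs off to infinity.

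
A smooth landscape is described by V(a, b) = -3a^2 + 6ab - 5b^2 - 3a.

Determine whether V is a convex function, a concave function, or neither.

concave

V is quadratic, so its Hessian is the constant matrix H = [[-6, 6], [6, -10]].
det(H) = 24, tr(H) = -16.
det(H) > 0 and tr(H) < 0, so H is negative definite everywhere: concave.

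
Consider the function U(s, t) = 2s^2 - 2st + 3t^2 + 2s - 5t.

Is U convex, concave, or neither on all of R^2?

U is quadratic, so its Hessian is the constant matrix H = [[4, -2], [-2, 6]].
det(H) = 20, tr(H) = 10.
det(H) > 0 and tr(H) > 0, so H is positive definite everywhere: convex.

convex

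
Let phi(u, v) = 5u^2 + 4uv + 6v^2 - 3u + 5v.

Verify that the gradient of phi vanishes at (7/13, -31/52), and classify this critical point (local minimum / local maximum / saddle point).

∇phi = (10u + 4v - 3, 4u + 12v + 5); substituting (7/13, -31/52) gives ∇phi = (0, 0), so (7/13, -31/52) is indeed a critical point.
The Hessian of phi is constant: H = [[10, 4], [4, 12]].
det(H) = 10·12 − 4² = 104.
det(H) > 0 and tr(H) = 22 > 0, so H is positive definite and the point is a local minimum.

local minimum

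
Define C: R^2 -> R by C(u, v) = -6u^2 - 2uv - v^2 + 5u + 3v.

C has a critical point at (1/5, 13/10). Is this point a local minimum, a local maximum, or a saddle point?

The Hessian of C is constant: H = [[-12, -2], [-2, -2]].
det(H) = (-12)·(-2) − (-2)² = 20.
det(H) > 0 and tr(H) = -14 < 0, so H is negative definite and the point is a local maximum.

local maximum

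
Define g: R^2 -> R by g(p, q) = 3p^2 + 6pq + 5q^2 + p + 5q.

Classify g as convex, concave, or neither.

convex

g is quadratic, so its Hessian is the constant matrix H = [[6, 6], [6, 10]].
det(H) = 24, tr(H) = 16.
det(H) > 0 and tr(H) > 0, so H is positive definite everywhere: convex.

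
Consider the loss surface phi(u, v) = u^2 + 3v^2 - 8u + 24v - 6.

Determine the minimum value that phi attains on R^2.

phi(u,v) separates as P(u) + Q(v) − 6, so its minimum is min P + min Q − 6.
P'(u) = 2u - 8 vanishes at u ∈ {4}; Q'(v) = 6v + 24 vanishes at v ∈ {-4}.
Local minima of P (where P''>0): P(4)=-16. Local minima of Q: Q(-4)=-48.
So the global minimum of phi is P(4) + Q(-4) − 6 = -16 − 48 − 6 = -70, attained at (4, -4).

-70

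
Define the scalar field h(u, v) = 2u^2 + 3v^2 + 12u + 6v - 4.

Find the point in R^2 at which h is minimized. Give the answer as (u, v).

(-3, -1)

h(u,v) separates as P(u) + Q(v) − 4, so its minimum is min P + min Q − 4.
P'(u) = 4u + 12 vanishes at u ∈ {-3}; Q'(v) = 6v + 6 vanishes at v ∈ {-1}.
Local minima of P (where P''>0): P(-3)=-18. Local minima of Q: Q(-1)=-3.
So the global minimum of h is P(-3) + Q(-1) − 4 = -18 − 3 − 4 = -25, attained at (-3, -1).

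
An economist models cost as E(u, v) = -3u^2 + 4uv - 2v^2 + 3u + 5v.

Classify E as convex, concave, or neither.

E is quadratic, so its Hessian is the constant matrix H = [[-6, 4], [4, -4]].
det(H) = 8, tr(H) = -10.
det(H) > 0 and tr(H) < 0, so H is negative definite everywhere: concave.

concave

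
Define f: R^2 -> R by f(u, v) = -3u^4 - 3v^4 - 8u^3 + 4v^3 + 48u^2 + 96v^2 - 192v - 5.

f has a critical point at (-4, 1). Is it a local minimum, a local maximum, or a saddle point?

The mixed partial ∂²f/∂u∂v is 0, so the Hessian at any point is diag(f_uu, f_vv) = diag(12(-3u^2 - 4u + 8), 12(-3v^2 + 2v + 16)).
At (-4, 1): H = diag(-288, 180).
The eigenvalues have opposite signs, so H is indefinite: a saddle point.

saddle point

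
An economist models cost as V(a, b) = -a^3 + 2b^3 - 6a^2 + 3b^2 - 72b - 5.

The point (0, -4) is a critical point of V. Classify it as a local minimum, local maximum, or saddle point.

The mixed partial ∂²V/∂a∂b is 0, so the Hessian at any point is diag(V_aa, V_bb) = diag(-6(a + 2), 6(2b + 1)).
At (0, -4): H = diag(-12, -42).
Both eigenvalues are negative, so H is negative definite: a local maximum.

local maximum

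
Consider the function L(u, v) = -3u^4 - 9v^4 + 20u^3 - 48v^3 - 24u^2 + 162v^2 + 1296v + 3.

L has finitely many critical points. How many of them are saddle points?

4

L separates as a function of u plus a function of v, so ∇L=0 decouples.
∂L/∂u = -12u(u - 4)(u - 1) = 0 at u ∈ {0, 1, 4}; ∂L/∂v = -36(v - 3)(v + 3)(v + 4) = 0 at v ∈ {-4, -3, 3}.
The Hessian is diagonal: diag(L_uu, L_vv). Second derivatives: L_uu(0)=-48, L_uu(1)=36, L_uu(4)=-144; L_vv(-4)=-252, L_vv(-3)=216, L_vv(3)=-1512.
Saddle points occur where the two diagonal entries have opposite signs: (0, -3), (1, -4), (1, 3), (4, -3). Count: 4.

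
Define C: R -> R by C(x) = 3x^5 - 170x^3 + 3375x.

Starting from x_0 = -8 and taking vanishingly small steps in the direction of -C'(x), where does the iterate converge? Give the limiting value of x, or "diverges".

C'(x) = 15(x - 5)(x - 3)(x + 3)(x + 5), so C'(-8) = 32175.
Gradient descent moves in the -C' direction, i.e. x is decreasing.
There is no critical point below x=-8, and C' keeps the same sign, so the iterate runs off to −∞.

diverges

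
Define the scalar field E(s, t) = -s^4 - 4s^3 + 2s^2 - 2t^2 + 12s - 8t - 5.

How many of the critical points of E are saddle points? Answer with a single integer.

1

E separates as a function of s plus a function of t, so ∇E=0 decouples.
∂E/∂s = -4(s - 1)(s + 1)(s + 3) = 0 at s ∈ {-3, -1, 1}; ∂E/∂t = -4(t + 2) = 0 at t ∈ {-2}.
The Hessian is diagonal: diag(E_ss, E_tt). Second derivatives: E_ss(-3)=-32, E_ss(-1)=16, E_ss(1)=-32; E_tt(-2)=-4.
Saddle points occur where the two diagonal entries have opposite signs: (-1, -2). Count: 1.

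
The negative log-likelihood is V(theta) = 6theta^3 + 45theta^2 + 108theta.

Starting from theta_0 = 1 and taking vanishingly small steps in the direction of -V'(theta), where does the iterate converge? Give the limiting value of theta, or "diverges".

V'(theta) = 18(theta + 2)(theta + 3), so V'(1) = 216.
Gradient descent moves in the -V' direction, i.e. theta is decreasing.
The nearest critical point in that direction is theta = -2, where V'' = 18 > 0 (a local minimum). The iterate converges there.

-2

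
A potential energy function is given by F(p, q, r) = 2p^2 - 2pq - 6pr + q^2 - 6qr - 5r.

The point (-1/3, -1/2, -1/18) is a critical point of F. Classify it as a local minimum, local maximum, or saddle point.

The Hessian is constant: H = [[4, -2, -6], [-2, 2, -6], [-6, -6, 0]].
Leading principal minors: Δ₁ = 4, Δ₂ = 4, Δ₃ = -360.
The minors fit neither the all-positive nor the alternating-sign pattern, so H is indefinite: a saddle point.

saddle point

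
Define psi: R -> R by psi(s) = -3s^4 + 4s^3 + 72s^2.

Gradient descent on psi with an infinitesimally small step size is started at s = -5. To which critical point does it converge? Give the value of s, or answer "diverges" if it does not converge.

diverges

psi'(s) = -12s(s - 4)(s + 3), so psi'(-5) = 1080.
Gradient descent moves in the -psi' direction, i.e. s is decreasing.
There is no critical point below s=-5, and psi' keeps the same sign, so the iterate runs off to −∞.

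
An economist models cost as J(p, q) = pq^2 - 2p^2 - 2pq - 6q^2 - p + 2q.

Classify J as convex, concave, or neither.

neither

The term pq^2 is cubic, so the Hessian is not constant.
∂²J/∂q² = 2p - 12, which takes both signs as p varies (negative for sufficiently negative p). A diagonal entry of the Hessian changing sign means the Hessian is neither positive- nor negative-semidefinite on all of R^2.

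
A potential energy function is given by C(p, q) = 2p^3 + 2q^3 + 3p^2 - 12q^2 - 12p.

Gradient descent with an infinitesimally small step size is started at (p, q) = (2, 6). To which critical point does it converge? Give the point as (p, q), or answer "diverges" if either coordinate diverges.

(1, 4)

C is separable, so gradient descent decouples: p follows -∂C/∂p, q follows -∂C/∂q.
∂C/∂p = 6(p - 1)(p + 2); at p=2 this is 24, so p decreases.
∂C/∂q = 6q(q - 4); at q=6 this is 72, so q decreases.
p converges to its nearest critical value 1 (a local min of the p-part); q converges to 4. The iterate converges to (1, 4).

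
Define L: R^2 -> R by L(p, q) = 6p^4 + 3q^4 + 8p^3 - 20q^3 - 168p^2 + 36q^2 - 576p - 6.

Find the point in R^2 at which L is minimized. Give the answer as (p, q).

L(p,q) separates as A(p) + B(q) − 6, so its minimum is min A + min B − 6.
A'(p) = 24(p - 4)(p + 2)(p + 3) vanishes at p ∈ {-3, -2, 4}; B'(q) = 12q(q - 3)(q - 2) vanishes at q ∈ {0, 2, 3}.
Local minima of A (where A''>0): A(-3)=486, A(4)=-2944. Local minima of B: B(0)=0, B(3)=27.
So the global minimum of L is A(4) + B(0) − 6 = -2944 + 0 − 6 = -2950, attained at (4, 0).

(4, 0)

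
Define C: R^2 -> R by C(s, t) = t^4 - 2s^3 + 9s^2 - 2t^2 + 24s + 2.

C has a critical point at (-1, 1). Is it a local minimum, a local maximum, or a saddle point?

The mixed partial ∂²C/∂s∂t is 0, so the Hessian at any point is diag(C_ss, C_tt) = diag(6(-2s + 3), 4(3t^2 - 1)).
At (-1, 1): H = diag(30, 8).
Both eigenvalues are positive, so H is positive definite: a local minimum.

local minimum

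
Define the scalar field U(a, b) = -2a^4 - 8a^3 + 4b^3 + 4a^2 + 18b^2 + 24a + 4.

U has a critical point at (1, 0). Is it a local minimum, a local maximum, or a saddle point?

The mixed partial ∂²U/∂a∂b is 0, so the Hessian at any point is diag(U_aa, U_bb) = diag(8(-3a^2 - 6a + 1), 12(2b + 3)).
At (1, 0): H = diag(-64, 36).
The eigenvalues have opposite signs, so H is indefinite: a saddle point.

saddle point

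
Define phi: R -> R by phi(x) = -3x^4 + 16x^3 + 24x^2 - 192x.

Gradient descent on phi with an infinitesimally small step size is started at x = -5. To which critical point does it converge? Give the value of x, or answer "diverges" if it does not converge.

phi'(x) = -12(x - 4)(x - 2)(x + 2), so phi'(-5) = 2268.
Gradient descent moves in the -phi' direction, i.e. x is decreasing.
There is no critical point below x=-5, and phi' keeps the same sign, so the iterate runs off to −∞.

diverges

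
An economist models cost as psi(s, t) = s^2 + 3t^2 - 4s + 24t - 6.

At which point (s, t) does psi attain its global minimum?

(2, -4)

psi(s,t) separates as P(s) + Q(t) − 6, so its minimum is min P + min Q − 6.
P'(s) = 2s - 4 vanishes at s ∈ {2}; Q'(t) = 6(t + 4) vanishes at t ∈ {-4}.
Local minima of P (where P''>0): P(2)=-4. Local minima of Q: Q(-4)=-48.
So the global minimum of psi is P(2) + Q(-4) − 6 = -4 − 48 − 6 = -58, attained at (2, -4).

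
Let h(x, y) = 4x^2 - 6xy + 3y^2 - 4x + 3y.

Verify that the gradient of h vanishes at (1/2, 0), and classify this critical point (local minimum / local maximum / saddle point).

local minimum

∇h = (8x - 6y - 4, -6x + 6y + 3); substituting (1/2, 0) gives ∇h = (0, 0), so (1/2, 0) is indeed a critical point.
The Hessian of h is constant: H = [[8, -6], [-6, 6]].
det(H) = 8·6 − (-6)² = 12.
det(H) > 0 and tr(H) = 14 > 0, so H is positive definite and the point is a local minimum.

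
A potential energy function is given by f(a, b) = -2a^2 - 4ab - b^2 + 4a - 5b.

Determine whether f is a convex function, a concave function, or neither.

neither

f is quadratic, so its Hessian is the constant matrix H = [[-4, -4], [-4, -2]].
det(H) = -8, tr(H) = -6.
det(H) < 0, so H is indefinite: neither convex nor concave.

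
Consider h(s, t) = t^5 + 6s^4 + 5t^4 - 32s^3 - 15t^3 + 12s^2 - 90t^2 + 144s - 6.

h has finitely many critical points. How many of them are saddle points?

6

h separates as a function of s plus a function of t, so ∇h=0 decouples.
∂h/∂s = 24(s - 3)(s - 2)(s + 1) = 0 at s ∈ {-1, 2, 3}; ∂h/∂t = 5t(t - 3)(t + 3)(t + 4) = 0 at t ∈ {-4, -3, 0, 3}.
The Hessian is diagonal: diag(h_ss, h_tt). Second derivatives: h_ss(-1)=288, h_ss(2)=-72, h_ss(3)=96; h_tt(-4)=-140, h_tt(-3)=90, h_tt(0)=-180, h_tt(3)=630.
Saddle points occur where the two diagonal entries have opposite signs: (-1, -4), (-1, 0), (2, -3), (2, 3), (3, -4), (3, 0). Count: 6.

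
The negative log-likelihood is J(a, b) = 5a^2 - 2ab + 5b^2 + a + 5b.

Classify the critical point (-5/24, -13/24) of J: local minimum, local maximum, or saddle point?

local minimum

The Hessian of J is constant: H = [[10, -2], [-2, 10]].
det(H) = 10·10 − (-2)² = 96.
det(H) > 0 and tr(H) = 20 > 0, so H is positive definite and the point is a local minimum.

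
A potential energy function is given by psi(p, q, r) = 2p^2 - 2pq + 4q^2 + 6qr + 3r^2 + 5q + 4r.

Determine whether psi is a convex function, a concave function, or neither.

psi is quadratic, so its Hessian is the constant matrix H = [[4, -2, 0], [-2, 8, 6], [0, 6, 6]].
Leading principal minors: 4, 28, 24.
All positive ⇒ H ≻ 0 ⇒ convex.

convex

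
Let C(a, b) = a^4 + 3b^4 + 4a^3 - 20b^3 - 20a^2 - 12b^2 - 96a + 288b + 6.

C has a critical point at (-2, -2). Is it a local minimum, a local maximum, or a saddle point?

saddle point

The mixed partial ∂²C/∂a∂b is 0, so the Hessian at any point is diag(C_aa, C_bb) = diag(4(3a^2 + 6a - 10), 12(3b^2 - 10b - 2)).
At (-2, -2): H = diag(-40, 360).
The eigenvalues have opposite signs, so H is indefinite: a saddle point.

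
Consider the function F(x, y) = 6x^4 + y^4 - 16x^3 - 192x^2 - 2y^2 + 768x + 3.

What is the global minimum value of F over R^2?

F(x,y) separates as P(x) + Q(y) + 3, so its minimum is min P + min Q + 3.
P'(x) = 24(x - 4)(x - 2)(x + 4) vanishes at x ∈ {-4, 2, 4}; Q'(y) = 4y(y - 1)(y + 1) vanishes at y ∈ {-1, 0, 1}.
Local minima of P (where P''>0): P(-4)=-3584, P(4)=512. Local minima of Q: Q(-1)=-1, Q(1)=-1.
So the global minimum of F is P(-4) + Q(-1) + 3 = -3584 − 1 + 3 = -3582, attained at (-4, -1).

-3582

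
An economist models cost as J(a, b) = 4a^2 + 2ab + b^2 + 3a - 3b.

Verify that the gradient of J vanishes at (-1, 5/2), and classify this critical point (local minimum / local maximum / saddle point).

local minimum

∇J = (8a + 2b + 3, 2a + 2b - 3); substituting (-1, 5/2) gives ∇J = (0, 0), so (-1, 5/2) is indeed a critical point.
The Hessian of J is constant: H = [[8, 2], [2, 2]].
det(H) = 8·2 − 2² = 12.
det(H) > 0 and tr(H) = 10 > 0, so H is positive definite and the point is a local minimum.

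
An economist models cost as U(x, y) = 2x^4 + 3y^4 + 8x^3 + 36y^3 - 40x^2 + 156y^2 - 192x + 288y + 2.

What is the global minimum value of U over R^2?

-748

U(x,y) separates as P(x) + Q(y) + 2, so its minimum is min P + min Q + 2.
P'(x) = 8(x - 3)(x + 2)(x + 4) vanishes at x ∈ {-4, -2, 3}; Q'(y) = 12(y + 2)(y + 3)(y + 4) vanishes at y ∈ {-4, -3, -2}.
Local minima of P (where P''>0): P(-4)=128, P(3)=-558. Local minima of Q: Q(-4)=-192, Q(-2)=-192.
So the global minimum of U is P(3) + Q(-4) + 2 = -558 − 192 + 2 = -748, attained at (3, -4).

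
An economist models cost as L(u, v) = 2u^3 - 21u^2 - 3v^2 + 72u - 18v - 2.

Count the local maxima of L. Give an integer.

L separates as a function of u plus a function of v, so ∇L=0 decouples.
∂L/∂u = 6(u - 4)(u - 3) = 0 at u ∈ {3, 4}; ∂L/∂v = -6(v + 3) = 0 at v ∈ {-3}.
The Hessian is diagonal: diag(L_uu, L_vv). Second derivatives: L_uu(3)=-6, L_uu(4)=6; L_vv(-3)=-6.
Local maxima occur where both diagonal entries negative: (3, -3). Count: 1.

1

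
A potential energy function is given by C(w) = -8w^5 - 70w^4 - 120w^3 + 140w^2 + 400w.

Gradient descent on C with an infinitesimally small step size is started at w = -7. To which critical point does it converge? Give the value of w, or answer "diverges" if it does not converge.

C'(w) = -40(w - 1)(w + 1)(w + 2)(w + 5), so C'(-7) = -19200.
Gradient descent moves in the -C' direction, i.e. w is increasing.
The nearest critical point in that direction is w = -5, where C'' = 2880 > 0 (a local minimum). The iterate converges there.

-5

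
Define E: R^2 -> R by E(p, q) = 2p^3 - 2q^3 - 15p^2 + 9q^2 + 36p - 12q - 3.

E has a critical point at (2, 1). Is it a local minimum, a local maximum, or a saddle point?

The mixed partial ∂²E/∂p∂q is 0, so the Hessian at any point is diag(E_pp, E_qq) = diag(6(2p - 5), 6(-2q + 3)).
At (2, 1): H = diag(-6, 6).
The eigenvalues have opposite signs, so H is indefinite: a saddle point.

saddle point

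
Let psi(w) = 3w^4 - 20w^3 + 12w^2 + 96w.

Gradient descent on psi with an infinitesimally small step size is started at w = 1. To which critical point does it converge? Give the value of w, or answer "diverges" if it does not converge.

-1

psi'(w) = 12(w - 4)(w - 2)(w + 1), so psi'(1) = 72.
Gradient descent moves in the -psi' direction, i.e. w is decreasing.
The nearest critical point in that direction is w = -1, where psi'' = 180 > 0 (a local minimum). The iterate converges there.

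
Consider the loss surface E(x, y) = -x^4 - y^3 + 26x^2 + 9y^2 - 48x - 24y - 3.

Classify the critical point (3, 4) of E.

The mixed partial ∂²E/∂x∂y is 0, so the Hessian at any point is diag(E_xx, E_yy) = diag(4(-3x^2 + 13), 6(-y + 3)).
At (3, 4): H = diag(-56, -6).
Both eigenvalues are negative, so H is negative definite: a local maximum.

local maximum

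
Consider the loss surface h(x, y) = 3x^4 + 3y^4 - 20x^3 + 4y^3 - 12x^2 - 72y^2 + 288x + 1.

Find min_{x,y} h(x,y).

h(x,y) separates as P(x) + Q(y) + 1, so its minimum is min P + min Q + 1.
P'(x) = 12(x - 4)(x - 3)(x + 2) vanishes at x ∈ {-2, 3, 4}; Q'(y) = 12y(y - 3)(y + 4) vanishes at y ∈ {-4, 0, 3}.
Local minima of P (where P''>0): P(-2)=-416, P(4)=448. Local minima of Q: Q(-4)=-640, Q(3)=-297.
So the global minimum of h is P(-2) + Q(-4) + 1 = -416 − 640 + 1 = -1055, attained at (-2, -4).

-1055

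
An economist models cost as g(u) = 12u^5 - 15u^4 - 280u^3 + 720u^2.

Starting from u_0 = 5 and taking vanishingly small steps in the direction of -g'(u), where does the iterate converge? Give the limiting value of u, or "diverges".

g'(u) = 60u(u - 3)(u - 2)(u + 4), so g'(5) = 16200.
Gradient descent moves in the -g' direction, i.e. u is decreasing.
The nearest critical point in that direction is u = 3, where g'' = 1260 > 0 (a local minimum). The iterate converges there.

3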